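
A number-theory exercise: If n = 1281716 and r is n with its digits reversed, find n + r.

Reverse of 1281716 is 6171821.
1281716 + 6171821 = 7453537

7453537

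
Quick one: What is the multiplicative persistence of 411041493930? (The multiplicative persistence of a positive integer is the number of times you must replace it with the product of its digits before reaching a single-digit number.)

411041493930 → 0 (1 step)

1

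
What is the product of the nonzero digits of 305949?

3×5×9×4×9 = 4860

4860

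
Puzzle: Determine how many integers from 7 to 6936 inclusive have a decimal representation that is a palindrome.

The integers in [7, 6936] that have a decimal representation that is a palindrome: 7, 8, 9, 11, 22, 33, …, 6776, 6886.
161 qualify.

161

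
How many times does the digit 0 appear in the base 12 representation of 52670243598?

1

52670243598 in base 12 is A25B1A9066.
The digit 0 appears 1 time.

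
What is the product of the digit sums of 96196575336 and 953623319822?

S(96196575336) = 9+6+1+9+6+5+7+5+3+3+6 = 60.
S(953623319822) = 9+5+3+6+2+3+3+1+9+8+2+2 = 53.
60 · 53 = 3180.

3180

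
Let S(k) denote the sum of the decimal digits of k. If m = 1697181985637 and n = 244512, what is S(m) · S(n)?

S(1697181985637) = 1+6+9+7+1+8+1+9+8+5+6+3+7 = 71.
S(244512) = 2+4+4+5+1+2 = 18.
71 · 18 = 1278.

1278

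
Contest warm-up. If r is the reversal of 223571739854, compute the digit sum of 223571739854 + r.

Reversal of 223571739854 is 458937175322; 223571739854 + 458937175322 = 682508915176.
Digit sum of 682508915176: 6+8+2+5+0+8+9+1+5+1+7+6 = 58.

58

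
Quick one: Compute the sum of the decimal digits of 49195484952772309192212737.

122

4+9+1+9+5+4+8+4+9+5+2+7+7+2+3+0+9+1+9+2+2+1+2+7+3+7 = 122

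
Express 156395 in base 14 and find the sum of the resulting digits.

156395 in base 14 is 40DD1.
Digit sum: 4+0+13+13+1 = 31.

31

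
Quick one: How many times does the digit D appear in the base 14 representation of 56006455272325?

56006455272325 in base 14 is DB8A26877B25.
The digit D appears 1 time.

1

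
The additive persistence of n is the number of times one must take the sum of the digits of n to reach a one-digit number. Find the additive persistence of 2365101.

2

2365101 → 18 → 9 (2 steps)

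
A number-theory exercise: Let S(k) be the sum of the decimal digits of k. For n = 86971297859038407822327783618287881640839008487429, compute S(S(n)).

First digit sum: 256.
2+5+6 = 13.

13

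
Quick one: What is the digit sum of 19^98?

19^98 = 207899236006238184053897478817345959941949970733821434344412393169256179768914283858310015963687575474157940874998426913131241
Sum of its 126 digits: 604.

604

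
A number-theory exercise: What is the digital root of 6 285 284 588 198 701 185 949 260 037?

1

6+2+8+5+2+8+4+5+8+8+1+9+8+7+0+1+1+8+5+9+4+9+2+6+0+0+3+7 = 136
1+3+6 = 10
1+0 = 1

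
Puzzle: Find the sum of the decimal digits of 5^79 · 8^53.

112

5^79 · 8^53 = 12089258196146291747061760000000000000000000000000000000000000000000000000000000000000000000000000000000
Sum of its 104 digits: 112.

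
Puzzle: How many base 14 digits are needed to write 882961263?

8

882961263 in base 14 is 853A2C59, which has 8 digits.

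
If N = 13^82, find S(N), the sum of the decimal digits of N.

13^82 = 22047273476367223727300270439599719194831122062047273567512330757271131337014984506168788969
Sum of its 92 digits: 391.

391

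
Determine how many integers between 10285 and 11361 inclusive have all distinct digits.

The integers in [10285, 11361] that have all distinct digits: 10285, 10286, 10287, 10289, 10293, 10294, …, 10986, 10987.
304 qualify.

304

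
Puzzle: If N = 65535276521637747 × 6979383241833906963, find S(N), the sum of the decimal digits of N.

171

65535276521637747 × 6979383241833906963 = 457395810704069588698322164386932361
Sum of its 36 digits: 171.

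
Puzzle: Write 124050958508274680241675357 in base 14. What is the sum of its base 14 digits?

171

124050958508274680241675357 in base 14 is 77C91CB32DB007A7672C9AD.
Digit sum: 7+7+12+9+1+12+11+3+2+13+11+0+0+7+10+7+6+7+2+12+9+10+13 = 171.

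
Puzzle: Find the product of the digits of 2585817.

22400

2×5×8×5×8×1×7 = 22400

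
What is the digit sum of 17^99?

557

17^99 = 65229374869457861253300689169123233319765715744110560258986461251699269441256864571319099662117946681720497147239317506353
Sum of its 122 digits: 557.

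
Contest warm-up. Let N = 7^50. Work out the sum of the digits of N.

184

7^50 = 1798465042647412146620280340569649349251249
Sum of its 43 digits: 184.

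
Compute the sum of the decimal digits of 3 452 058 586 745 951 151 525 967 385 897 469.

177

3+4+5+2+0+5+8+5+8+6+7+4+5+9+5+1+1+5+1+5+2+5+9+6+7+3+8+5+8+9+7+4+6+9 = 177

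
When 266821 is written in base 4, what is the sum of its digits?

266821 in base 4 is 1001021011.
Digit sum: 1+0+0+1+0+2+1+0+1+1 = 7.

7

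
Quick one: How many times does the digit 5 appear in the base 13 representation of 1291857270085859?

3

1291857270085859 in base 13 is 435AB805547A29.
The digit 5 appears 3 times.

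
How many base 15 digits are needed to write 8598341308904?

8598341308904 in base 15 is ED9E138E1BE, which has 11 digits.

11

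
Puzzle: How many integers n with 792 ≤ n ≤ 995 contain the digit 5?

The integers in [792, 995] that contain the digit 5: 795, 805, 815, 825, 835, 845, …, 985, 995.
39 qualify.

39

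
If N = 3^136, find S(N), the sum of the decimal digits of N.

3^136 = 77355401014542844188348446843727534965514746256921793516785161121
Sum of its 65 digits: 288.

288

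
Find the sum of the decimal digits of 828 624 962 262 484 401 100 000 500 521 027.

101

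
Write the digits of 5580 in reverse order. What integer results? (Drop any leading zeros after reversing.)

Reversing 5580 gives 855.

855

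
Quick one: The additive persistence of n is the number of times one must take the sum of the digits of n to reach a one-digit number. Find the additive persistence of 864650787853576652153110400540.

2

864650787853576652153110400540 → 122 → 5 (2 steps)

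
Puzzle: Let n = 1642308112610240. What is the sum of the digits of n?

1+6+4+2+3+0+8+1+1+2+6+1+0+2+4+0 = 41

41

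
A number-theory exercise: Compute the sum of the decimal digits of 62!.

306

62! = 31469973260387937525653122354950764088012280797258232192163168247821107200000000000000
Sum of its 86 digits: 306.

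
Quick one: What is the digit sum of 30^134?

297

30^134 = 859504455717142713203871631596972610727941625076908816853168456900000000000000000000000000000000000000000000000000000000000000000000000000000000000000000000000000000000000000000000000000000000000000
Sum of its 198 digits: 297.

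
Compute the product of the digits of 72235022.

0

7×2×2×3×5×0×2×2 = 0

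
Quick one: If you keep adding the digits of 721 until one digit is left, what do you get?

7+2+1 = 10
1+0 = 1

1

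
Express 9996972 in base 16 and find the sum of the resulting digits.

57

9996972 in base 16 is 988AAC.
Digit sum: 9+8+8+10+10+12 = 57.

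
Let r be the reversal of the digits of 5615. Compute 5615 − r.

450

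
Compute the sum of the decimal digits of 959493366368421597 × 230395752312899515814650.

959493366368421597 × 230395752312899515814650 = 221063195983689012657903643928860108996050
Sum of its 42 digits: 189.

189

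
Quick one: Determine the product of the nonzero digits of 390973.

3×9×9×7×3 = 5103

5103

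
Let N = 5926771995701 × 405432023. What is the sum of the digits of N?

70

5926771995701 × 405432023 = 2402903160076803733123
Sum of its 22 digits: 70.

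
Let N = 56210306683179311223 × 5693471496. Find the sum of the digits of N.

56210306683179311223 × 5693471496 = 320031778882099711105063399608
Sum of its 30 digits: 126.

126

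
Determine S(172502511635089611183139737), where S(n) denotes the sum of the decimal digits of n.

105

1+7+2+5+0+2+5+1+1+6+3+5+0+8+9+6+1+1+1+8+3+1+3+9+7+3+7 = 105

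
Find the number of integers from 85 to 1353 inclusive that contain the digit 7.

The integers in [85, 1353] that contain the digit 7: 87, 97, 107, 117, 127, 137, …, 1337, 1347.
316 qualify.

316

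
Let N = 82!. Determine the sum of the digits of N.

477

82! = 475364333701284174842138206989404946643813294067993328617160934076743994734899148613007131808479167119360000000000000000000
Sum of its 123 digits: 477.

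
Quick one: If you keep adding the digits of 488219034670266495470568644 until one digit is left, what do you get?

2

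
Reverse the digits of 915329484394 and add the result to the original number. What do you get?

1408814407913

Reverse of 915329484394 is 493484923519.
915329484394 + 493484923519 = 1408814407913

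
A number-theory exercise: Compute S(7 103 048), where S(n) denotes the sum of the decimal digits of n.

23

7+1+0+3+0+4+8 = 23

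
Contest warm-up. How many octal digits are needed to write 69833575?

69833575 in base 8 is 412311547, which has 9 digits.

9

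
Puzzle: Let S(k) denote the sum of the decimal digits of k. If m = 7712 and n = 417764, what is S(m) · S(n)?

S(7712) = 7+7+1+2 = 17.
S(417764) = 4+1+7+7+6+4 = 29.
17 · 29 = 493.

493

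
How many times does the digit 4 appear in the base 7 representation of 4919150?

1

4919150 in base 7 is 56545355.
The digit 4 appears 1 time.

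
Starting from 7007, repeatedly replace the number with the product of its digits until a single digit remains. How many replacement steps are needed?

1

7007 → 0 (1 step)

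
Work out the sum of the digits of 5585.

23

5+5+8+5 = 23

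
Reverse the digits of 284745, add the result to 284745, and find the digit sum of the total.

Reversal of 284745 is 547482; 284745 + 547482 = 832227.
Digit sum of 832227: 8+3+2+2+2+7 = 24.

24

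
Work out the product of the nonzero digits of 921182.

9×2×1×1×8×2 = 288

288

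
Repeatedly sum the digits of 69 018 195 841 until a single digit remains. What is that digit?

6+9+0+1+8+1+9+5+8+4+1 = 52
5+2 = 7

7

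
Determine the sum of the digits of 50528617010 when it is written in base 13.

50528617010 in base 13 is 49C3434461.
Digit sum: 4+9+12+3+4+3+4+4+6+1 = 50.

50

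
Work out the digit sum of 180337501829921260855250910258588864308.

1+8+0+3+3+7+5+0+1+8+2+9+9+2+1+2+6+0+8+5+5+2+5+0+9+1+0+2+5+8+5+8+8+8+6+4+3+0+8 = 167

167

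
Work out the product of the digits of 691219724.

54432

6×9×1×2×1×9×7×2×4 = 54432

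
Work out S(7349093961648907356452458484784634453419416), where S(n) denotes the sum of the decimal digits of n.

7+3+4+9+0+9+3+9+6+1+6+4+8+9+0+7+3+5+6+4+5+2+4+5+8+4+8+4+7+8+4+6+3+4+4+5+3+4+1+9+4+1+6 = 212

212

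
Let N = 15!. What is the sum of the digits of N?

45

15! = 1307674368000
Sum of its 13 digits: 45.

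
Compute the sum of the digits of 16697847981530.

74

1+6+6+9+7+8+4+7+9+8+1+5+3+0 = 74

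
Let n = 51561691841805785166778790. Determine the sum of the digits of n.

5+1+5+6+1+6+9+1+8+4+1+8+0+5+7+8+5+1+6+6+7+7+8+7+9+0 = 131

131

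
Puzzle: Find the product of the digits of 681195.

2160

6×8×1×1×9×5 = 2160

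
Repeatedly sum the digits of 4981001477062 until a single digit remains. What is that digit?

4+9+8+1+0+0+1+4+7+7+0+6+2 = 49
4+9 = 13
1+3 = 4
(Equivalently, 4981001477062 mod 9 = 4.)

4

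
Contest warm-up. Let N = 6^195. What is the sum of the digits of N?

6^195 = 54890075078707227468746771028648885332174478569250183834295149040009378800105419112534997343204359220269137791496415873322333492864917083639919700606976
Sum of its 152 digits: 684.

684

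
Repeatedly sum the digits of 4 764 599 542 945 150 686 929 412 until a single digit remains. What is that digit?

9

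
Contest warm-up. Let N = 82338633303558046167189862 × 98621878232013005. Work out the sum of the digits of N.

82338633303558046167189862 × 98621878232013005 = 8120390667453872335370545656179288288155310
Sum of its 43 digits: 191.

191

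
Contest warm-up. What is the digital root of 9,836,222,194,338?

9+8+3+6+2+2+2+1+9+4+3+3+8 = 60
6+0 = 6

6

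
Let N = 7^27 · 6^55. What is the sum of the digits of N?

279

7^27 · 6^55 = 413015025399400571004538400697720597855514850195555446520826298368
Sum of its 66 digits: 279.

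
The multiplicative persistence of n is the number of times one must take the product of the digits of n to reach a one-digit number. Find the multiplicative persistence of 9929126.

4

9929126 → 17496 → 1512 → 10 → 0 (4 steps)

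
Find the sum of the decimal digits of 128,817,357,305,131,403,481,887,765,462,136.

138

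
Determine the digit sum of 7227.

18

7+2+2+7 = 18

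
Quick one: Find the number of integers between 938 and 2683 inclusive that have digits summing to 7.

49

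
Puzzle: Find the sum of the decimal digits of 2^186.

2^186 = 98079714615416886934934209737619787751599303819750539264
Sum of its 56 digits: 289.

289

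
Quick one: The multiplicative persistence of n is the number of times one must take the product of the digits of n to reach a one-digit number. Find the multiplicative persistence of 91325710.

1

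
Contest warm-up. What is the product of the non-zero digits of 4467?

672

4×4×6×7 = 672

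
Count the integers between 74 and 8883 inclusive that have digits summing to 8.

The integers in [74, 8883] that have digits summing to 8: 80, 107, 116, 125, 134, 143, …, 7100, 8000.
157 qualify.

157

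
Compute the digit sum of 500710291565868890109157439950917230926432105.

5+0+0+7+1+0+2+9+1+5+6+5+8+6+8+8+9+0+1+0+9+1+5+7+4+3+9+9+5+0+9+1+7+2+3+0+9+2+6+4+3+2+1+0+5 = 187

187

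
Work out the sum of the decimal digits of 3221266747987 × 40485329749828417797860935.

3221266747987 × 40485329749828417797860935 = 130414046504411131670953046012317187845
Sum of its 39 digits: 130.

130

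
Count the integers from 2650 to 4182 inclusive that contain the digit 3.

The integers in [2650, 4182] that contain the digit 3: 2653, 2663, 2673, 2683, 2693, 2703, …, 4163, 4173.
1098 qualify.

1098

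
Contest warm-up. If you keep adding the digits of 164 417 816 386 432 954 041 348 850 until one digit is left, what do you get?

7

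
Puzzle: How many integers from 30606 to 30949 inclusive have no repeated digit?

144

The integers in [30606, 30949] that have no repeated digit: 30612, 30614, 30615, 30617, 30618, 30619, …, 30947, 30948.
144 qualify.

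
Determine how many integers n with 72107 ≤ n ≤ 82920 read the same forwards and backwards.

The integers in [72107, 82920] that read the same forwards and backwards: 72127, 72227, 72327, 72427, 72527, 72627, …, 82728, 82828.
108 qualify.

108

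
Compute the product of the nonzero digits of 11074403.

336

1×1×7×4×4×3 = 336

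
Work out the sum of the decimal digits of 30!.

117

30! = 265252859812191058636308480000000
Sum of its 33 digits: 117.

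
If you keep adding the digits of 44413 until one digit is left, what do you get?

7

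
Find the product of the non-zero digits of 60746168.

6×7×4×6×1×6×8 = 48384

48384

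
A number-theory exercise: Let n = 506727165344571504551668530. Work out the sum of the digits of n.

5+0+6+7+2+7+1+6+5+3+4+4+5+7+1+5+0+4+5+5+1+6+6+8+5+3+0 = 111

111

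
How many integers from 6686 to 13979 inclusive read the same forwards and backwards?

73

The integers in [6686, 13979] that read the same forwards and backwards: 6776, 6886, 6996, 7007, 7117, 7227, …, 13831, 13931.
73 qualify.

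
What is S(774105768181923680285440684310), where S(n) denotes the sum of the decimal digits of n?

128

7+7+4+1+0+5+7+6+8+1+8+1+9+2+3+6+8+0+2+8+5+4+4+0+6+8+4+3+1+0 = 128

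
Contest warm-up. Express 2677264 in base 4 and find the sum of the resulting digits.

13

2677264 in base 4 is 22031220100.
Digit sum: 2+2+0+3+1+2+2+0+1+0+0 = 13.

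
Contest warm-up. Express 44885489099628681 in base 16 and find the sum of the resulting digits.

96

44885489099628681 in base 16 is 9F771D515A6089.
Digit sum: 9+15+7+7+1+13+5+1+5+10+6+0+8+9 = 96.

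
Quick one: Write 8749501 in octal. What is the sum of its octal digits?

8749501 in base 8 is 41300675.
Digit sum: 4+1+3+0+0+6+7+5 = 26.

26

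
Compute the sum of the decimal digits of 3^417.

3^417 = 9110940660696443590699727162992486460771619903791140841949659113253488837851365024998918134518463205066998323776577038991508947786851695250286267352107449181837686804236914618603175978019307905484163
Sum of its 199 digits: 954.

954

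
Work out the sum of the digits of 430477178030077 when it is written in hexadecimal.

430477178030077 in base 16 is 187844747C7FD.
Digit sum: 1+8+7+8+4+4+7+4+7+12+7+15+13 = 97.

97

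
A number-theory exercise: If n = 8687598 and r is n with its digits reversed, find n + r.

17645466

Reverse of 8687598 is 8957868.
8687598 + 8957868 = 17645466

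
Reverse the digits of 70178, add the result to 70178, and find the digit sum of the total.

28

Reversal of 70178 is 87107; 70178 + 87107 = 157285.
Digit sum of 157285: 1+5+7+2+8+5 = 28.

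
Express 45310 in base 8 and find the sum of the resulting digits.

45310 in base 8 is 130376.
Digit sum: 1+3+0+3+7+6 = 20.

20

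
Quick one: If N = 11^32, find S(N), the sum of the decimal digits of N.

11^32 = 2111377674535255285545615254209921
Sum of its 34 digits: 139.

139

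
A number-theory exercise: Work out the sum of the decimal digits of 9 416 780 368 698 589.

9+4+1+6+7+8+0+3+6+8+6+9+8+5+8+9 = 97

97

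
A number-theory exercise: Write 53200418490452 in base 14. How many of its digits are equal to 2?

1

53200418490452 in base 14 is D1CCB1DDB1D2.
The digit 2 appears 1 time.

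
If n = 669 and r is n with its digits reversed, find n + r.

Reverse of 669 is 966.
669 + 966 = 1635

1635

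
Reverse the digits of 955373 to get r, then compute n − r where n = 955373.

581814

Reverse of 955373 is 373559.
955373 − 373559 = 581814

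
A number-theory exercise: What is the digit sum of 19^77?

19^77 = 291089991465885207157110469823613808301508452017686087349124177032138857687247167996791522348031139
Sum of its 99 digits: 442.

442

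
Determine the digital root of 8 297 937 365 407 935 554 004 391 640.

2

8+2+9+7+9+3+7+3+6+5+4+0+7+9+3+5+5+5+4+0+0+4+3+9+1+6+4+0 = 128
1+2+8 = 11
1+1 = 2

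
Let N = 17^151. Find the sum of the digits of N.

782

17^151 = 627750587913620348268090553443567838127027230286753917528064566723168141200351214057503430482366332066015316410987469474881280782238055854711178375528302281207977023768167417690366277233
Sum of its 186 digits: 782.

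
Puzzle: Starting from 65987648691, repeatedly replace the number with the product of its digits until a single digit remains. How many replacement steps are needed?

2

65987648691 → 156764160 → 0 (2 steps)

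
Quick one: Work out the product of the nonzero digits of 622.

6×2×2 = 24

24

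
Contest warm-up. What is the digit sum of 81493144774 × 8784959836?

91

81493144774 × 8784959836 = 715914003748923297064
Sum of its 21 digits: 91.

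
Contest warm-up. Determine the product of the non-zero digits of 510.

5

5×1 = 5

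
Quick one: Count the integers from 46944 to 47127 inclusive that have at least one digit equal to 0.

The integers in [46944, 47127] that have at least one digit equal to 0: 46950, 46960, 46970, 46980, 46990, 47000, …, 47110, 47120.
117 qualify.

117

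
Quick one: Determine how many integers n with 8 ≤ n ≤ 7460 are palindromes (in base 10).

The integers in [8, 7460] that are palindromes (in base 10): 8, 9, 11, 22, 33, 44, …, 7337, 7447.
166 qualify.

166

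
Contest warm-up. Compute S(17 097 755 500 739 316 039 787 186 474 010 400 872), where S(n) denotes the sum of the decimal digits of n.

1+7+0+9+7+7+5+5+5+0+0+7+3+9+3+1+6+0+3+9+7+8+7+1+8+6+4+7+4+0+1+0+4+0+0+8+7+2 = 161

161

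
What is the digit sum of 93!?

513

93! = 1156772507081641574759205162306240436214753229576413535186142281213246807121467315215203289516844845303838996289387078090752000000000000000000000
Sum of its 145 digits: 513.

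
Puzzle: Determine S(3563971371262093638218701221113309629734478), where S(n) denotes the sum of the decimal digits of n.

175

3+5+6+3+9+7+1+3+7+1+2+6+2+0+9+3+6+3+8+2+1+8+7+0+1+2+2+1+1+1+3+3+0+9+6+2+9+7+3+4+4+7+8 = 175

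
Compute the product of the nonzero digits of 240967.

2×4×9×6×7 = 3024

3024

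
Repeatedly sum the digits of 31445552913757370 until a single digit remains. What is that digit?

8

3+1+4+4+5+5+5+2+9+1+3+7+5+7+3+7+0 = 71
7+1 = 8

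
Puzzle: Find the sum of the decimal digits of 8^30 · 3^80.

306

8^30 · 3^80 = 182978468091921463840186856744384305385764631553640184976060186624
Sum of its 66 digits: 306.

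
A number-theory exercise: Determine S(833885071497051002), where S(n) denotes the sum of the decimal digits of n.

71

8+3+3+8+8+5+0+7+1+4+9+7+0+5+1+0+0+2 = 71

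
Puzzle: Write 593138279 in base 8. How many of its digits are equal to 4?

593138279 in base 8 is 4326511147.
The digit 4 appears 2 times.

2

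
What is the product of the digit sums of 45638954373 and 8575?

S(45638954373) = 4+5+6+3+8+9+5+4+3+7+3 = 57.
S(8575) = 8+5+7+5 = 25.
57 · 25 = 1425.

1425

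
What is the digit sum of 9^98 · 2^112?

522

9^98 · 2^112 = 17026502222507521192768379399433719026351991229810523525491724881690440578664855730562516125001045830045373310920647341890338816
Sum of its 128 digits: 522.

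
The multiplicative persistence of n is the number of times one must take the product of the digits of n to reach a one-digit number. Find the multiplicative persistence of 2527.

2527 → 140 → 0 (2 steps)

2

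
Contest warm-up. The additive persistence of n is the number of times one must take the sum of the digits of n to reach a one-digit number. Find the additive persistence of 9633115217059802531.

9633115217059802531 → 71 → 8 (2 steps)

2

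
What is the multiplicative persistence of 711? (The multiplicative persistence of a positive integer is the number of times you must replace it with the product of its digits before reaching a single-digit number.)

711 → 7 (1 step)

1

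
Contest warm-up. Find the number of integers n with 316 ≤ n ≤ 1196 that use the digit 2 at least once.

The integers in [316, 1196] that use the digit 2 at least once: 320, 321, 322, 323, 324, 325, …, 1182, 1192.
169 qualify.

169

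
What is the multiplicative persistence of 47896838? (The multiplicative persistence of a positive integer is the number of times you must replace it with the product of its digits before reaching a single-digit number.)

4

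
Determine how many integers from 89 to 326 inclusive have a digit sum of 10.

The integers in [89, 326] that have a digit sum of 10: 91, 109, 118, 127, 136, 145, …, 316, 325.
23 qualify.

23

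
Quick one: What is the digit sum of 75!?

432

75! = 24809140811395398091946477116594033660926243886570122837795894512655842677572867409443815424000000000000000000
Sum of its 110 digits: 432.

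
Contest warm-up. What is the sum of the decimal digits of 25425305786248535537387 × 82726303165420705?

25425305786248535537387 × 82726303165420705 = 2103341554546721592173956844073111397835
Sum of its 40 digits: 164.

164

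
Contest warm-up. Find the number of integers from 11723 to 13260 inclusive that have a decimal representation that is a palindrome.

15

The integers in [11723, 13260] that have a decimal representation that is a palindrome: 11811, 11911, 12021, 12121, 12221, 12321, …, 13131, 13231.
15 qualify.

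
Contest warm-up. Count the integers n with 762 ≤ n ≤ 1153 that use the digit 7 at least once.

The integers in [762, 1153] that use the digit 7 at least once: 762, 763, 764, 765, 766, 767, …, 1137, 1147.
100 qualify.

100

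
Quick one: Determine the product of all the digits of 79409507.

0

7×9×4×0×9×5×0×7 = 0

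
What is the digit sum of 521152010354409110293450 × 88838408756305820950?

521152010354409110293450 × 88838408756305820950 = 46298315320035520170000793440246797657777500
Sum of its 44 digits: 172.

172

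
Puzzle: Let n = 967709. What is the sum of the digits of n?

38

9+6+7+7+0+9 = 38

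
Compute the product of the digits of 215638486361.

2×1×5×6×3×8×4×8×6×3×6×1 = 4976640

4976640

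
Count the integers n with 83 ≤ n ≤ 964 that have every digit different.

The integers in [83, 964] that have every digit different: 83, 84, 85, 86, 87, 89, …, 963, 964.
644 qualify.

644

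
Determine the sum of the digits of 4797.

27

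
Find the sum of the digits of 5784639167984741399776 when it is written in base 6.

81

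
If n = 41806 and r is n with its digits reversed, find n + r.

102620

Reverse of 41806 is 60814.
41806 + 60814 = 102620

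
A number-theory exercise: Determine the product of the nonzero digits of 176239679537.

1×7×6×2×3×9×6×7×9×5×3×7 = 90016920

90016920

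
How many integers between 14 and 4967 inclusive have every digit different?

The integers in [14, 4967] that have every digit different: 14, 15, 16, 17, 18, 19, …, 4965, 4967.
2727 qualify.

2727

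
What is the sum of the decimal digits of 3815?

17

3+8+1+5 = 17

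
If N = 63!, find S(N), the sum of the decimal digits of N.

63! = 1982608315404440064116146708361898137544773690227268628106279599612729753600000000000000
Sum of its 88 digits: 333.

333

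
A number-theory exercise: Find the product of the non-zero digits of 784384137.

7×8×4×3×8×4×1×3×7 = 451584

451584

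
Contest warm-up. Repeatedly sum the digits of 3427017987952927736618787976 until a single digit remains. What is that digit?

3+4+2+7+0+1+7+9+8+7+9+5+2+9+2+7+7+3+6+6+1+8+7+8+7+9+7+6 = 157
1+5+7 = 13
1+3 = 4
(Equivalently, 3427017987952927736618787976 mod 9 = 4.)

4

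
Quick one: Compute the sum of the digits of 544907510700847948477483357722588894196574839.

5+4+4+9+0+7+5+1+0+7+0+0+8+4+7+9+4+8+4+7+7+4+8+3+3+5+7+7+2+2+5+8+8+8+9+4+1+9+6+5+7+4+8+3+9 = 235

235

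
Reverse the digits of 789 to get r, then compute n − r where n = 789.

-198

Reverse of 789 is 987.
789 − 987 = -198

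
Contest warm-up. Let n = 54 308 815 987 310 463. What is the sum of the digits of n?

75

5+4+3+0+8+8+1+5+9+8+7+3+1+0+4+6+3 = 75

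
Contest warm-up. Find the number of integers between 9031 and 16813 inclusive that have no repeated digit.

2428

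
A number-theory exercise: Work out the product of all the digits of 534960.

0

5×3×4×9×6×0 = 0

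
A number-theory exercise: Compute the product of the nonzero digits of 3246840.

4608

3×2×4×6×8×4 = 4608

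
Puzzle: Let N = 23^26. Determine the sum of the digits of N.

178

23^26 = 254052654154149545721997685422868689
Sum of its 36 digits: 178.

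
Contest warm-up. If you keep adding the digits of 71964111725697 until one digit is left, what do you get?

3

7+1+9+6+4+1+1+1+7+2+5+6+9+7 = 66
6+6 = 12
1+2 = 3
(Equivalently, 71964111725697 mod 9 = 3.)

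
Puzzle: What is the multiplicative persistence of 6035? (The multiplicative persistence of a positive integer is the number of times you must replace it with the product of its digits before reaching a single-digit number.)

6035 → 0 (1 step)

1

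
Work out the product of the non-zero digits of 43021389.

5184

4×3×2×1×3×8×9 = 5184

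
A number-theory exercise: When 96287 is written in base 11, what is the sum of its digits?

27

96287 in base 11 is 66384.
Digit sum: 6+6+3+8+4 = 27.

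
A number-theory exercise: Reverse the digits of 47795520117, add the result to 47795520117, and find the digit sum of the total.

69

Reversal of 47795520117 is 71102559774; 47795520117 + 71102559774 = 118898079891.
Digit sum of 118898079891: 1+1+8+8+9+8+0+7+9+8+9+1 = 69.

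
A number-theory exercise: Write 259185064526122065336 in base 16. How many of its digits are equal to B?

1

259185064526122065336 in base 16 is E0CEA52F716341DB8.
The digit B appears 1 time.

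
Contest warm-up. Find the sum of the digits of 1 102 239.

18

1+1+0+2+2+3+9 = 18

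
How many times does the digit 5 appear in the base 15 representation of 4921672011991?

2

4921672011991 in base 15 is 88055E28B11.
The digit 5 appears 2 times.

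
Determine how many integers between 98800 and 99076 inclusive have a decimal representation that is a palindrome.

The integers in [98800, 99076] that have a decimal representation that is a palindrome: 98889, 98989.
2 qualify.

2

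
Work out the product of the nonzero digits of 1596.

270

1×5×9×6 = 270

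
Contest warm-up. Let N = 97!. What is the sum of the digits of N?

97! = 96192759682482119853328425949563698712343813919172976158104477319333745612481875498805879175589072651261284189679678167647067832320000000000000000000000
Sum of its 152 digits: 648.

648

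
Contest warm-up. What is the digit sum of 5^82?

5^82 = 2067951531382569187178521730174907133914530277252197265625
Sum of its 58 digits: 247.

247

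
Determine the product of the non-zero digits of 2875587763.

19756800

2×8×7×5×5×8×7×7×6×3 = 19756800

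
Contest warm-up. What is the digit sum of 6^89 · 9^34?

468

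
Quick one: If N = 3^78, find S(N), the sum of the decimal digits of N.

153

3^78 = 16423203268260658146231467800709255289
Sum of its 38 digits: 153.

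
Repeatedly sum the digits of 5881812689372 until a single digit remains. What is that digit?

5

5+8+8+1+8+1+2+6+8+9+3+7+2 = 68
6+8 = 14
1+4 = 5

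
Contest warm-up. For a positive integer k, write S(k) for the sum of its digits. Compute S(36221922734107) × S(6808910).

S(36221922734107) = 3+6+2+2+1+9+2+2+7+3+4+1+0+7 = 49.
S(6808910) = 6+8+0+8+9+1+0 = 32.
49 · 32 = 1568.

1568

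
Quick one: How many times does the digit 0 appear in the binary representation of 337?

337 in base 2 is 101010001.
The digit 0 appears 5 times.

5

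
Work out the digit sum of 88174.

8+8+1+7+4 = 28

28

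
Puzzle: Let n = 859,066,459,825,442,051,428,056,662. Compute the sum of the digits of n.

8+5+9+0+6+6+4+5+9+8+2+5+4+4+2+0+5+1+4+2+8+0+5+6+6+6+2 = 122

122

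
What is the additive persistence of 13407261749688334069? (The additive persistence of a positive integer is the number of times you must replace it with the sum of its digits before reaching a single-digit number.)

13407261749688334069 → 91 → 10 → 1 (3 steps)

3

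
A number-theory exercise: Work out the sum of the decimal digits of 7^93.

361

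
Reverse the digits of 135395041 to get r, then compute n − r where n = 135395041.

-5198490

Reverse of 135395041 is 140593531.
135395041 − 140593531 = -5198490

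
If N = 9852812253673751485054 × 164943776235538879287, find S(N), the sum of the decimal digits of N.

204

9852812253673751485054 × 164943776235538879287 = 1625160059660738798085950497222571090676498
Sum of its 43 digits: 204.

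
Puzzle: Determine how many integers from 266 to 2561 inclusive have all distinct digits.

1289

The integers in [266, 2561] that have all distinct digits: 267, 268, 269, 270, 271, 273, …, 2560, 2561.
1289 qualify.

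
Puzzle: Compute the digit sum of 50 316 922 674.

45

5+0+3+1+6+9+2+2+6+7+4 = 45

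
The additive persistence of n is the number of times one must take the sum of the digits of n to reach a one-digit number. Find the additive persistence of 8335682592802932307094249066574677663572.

3

8335682592802932307094249066574677663572 → 190 → 10 → 1 (3 steps)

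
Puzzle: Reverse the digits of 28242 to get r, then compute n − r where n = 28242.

Reverse of 28242 is 24282.
28242 − 24282 = 3960

3960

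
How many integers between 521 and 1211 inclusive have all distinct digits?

The integers in [521, 1211] that have all distinct digits: 521, 523, 524, 526, 527, 528, …, 1208, 1209.
406 qualify.

406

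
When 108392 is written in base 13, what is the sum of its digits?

32

108392 in base 13 is 3A44B.
Digit sum: 3+10+4+4+11 = 32.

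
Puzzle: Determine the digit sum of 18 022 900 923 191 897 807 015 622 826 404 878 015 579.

176

1+8+0+2+2+9+0+0+9+2+3+1+9+1+8+9+7+8+0+7+0+1+5+6+2+2+8+2+6+4+0+4+8+7+8+0+1+5+5+7+9 = 176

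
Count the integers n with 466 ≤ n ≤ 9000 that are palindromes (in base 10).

133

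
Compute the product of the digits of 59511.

225

5×9×5×1×1 = 225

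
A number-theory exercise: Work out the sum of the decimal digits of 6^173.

6^173 = 417029057339102790023624624168866746803805625985341227008243585672571076711401801072170474871500515735542719580204155593190106848034816
Sum of its 135 digits: 540.

540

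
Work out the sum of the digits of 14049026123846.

1+4+0+4+9+0+2+6+1+2+3+8+4+6 = 50

50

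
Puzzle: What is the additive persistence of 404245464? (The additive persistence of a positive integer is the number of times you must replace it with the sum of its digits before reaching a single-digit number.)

2

404245464 → 33 → 6 (2 steps)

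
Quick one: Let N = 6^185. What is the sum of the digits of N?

639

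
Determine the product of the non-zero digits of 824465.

8×2×4×4×6×5 = 7680

7680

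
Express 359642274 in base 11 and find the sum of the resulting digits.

359642274 in base 11 is 175010622.
Digit sum: 1+7+5+0+1+0+6+2+2 = 24.

24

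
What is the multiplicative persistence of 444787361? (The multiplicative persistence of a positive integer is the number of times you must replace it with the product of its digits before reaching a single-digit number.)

3

444787361 → 451584 → 3200 → 0 (3 steps)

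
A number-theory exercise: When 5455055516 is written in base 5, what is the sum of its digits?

5455055516 in base 5 is 42132443234031.
Digit sum: 4+2+1+3+2+4+4+3+2+3+4+0+3+1 = 36.

36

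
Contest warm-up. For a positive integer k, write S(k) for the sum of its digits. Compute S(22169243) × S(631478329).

1247

S(22169243) = 2+2+1+6+9+2+4+3 = 29.
S(631478329) = 6+3+1+4+7+8+3+2+9 = 43.
29 · 43 = 1247.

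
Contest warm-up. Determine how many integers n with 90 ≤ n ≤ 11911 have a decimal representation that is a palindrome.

The integers in [90, 11911] that have a decimal representation that is a palindrome: 99, 101, 111, 121, 131, 141, …, 11811, 11911.
201 qualify.

201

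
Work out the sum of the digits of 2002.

4

2+0+0+2 = 4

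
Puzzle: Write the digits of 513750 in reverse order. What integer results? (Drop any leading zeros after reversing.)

57315

Reversing 513750 gives 57315.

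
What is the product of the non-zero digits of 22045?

2×2×4×5 = 80

80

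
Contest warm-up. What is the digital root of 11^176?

4

The digital root of n equals n mod 9 (or 9 when 9 | n), so we need 11^176 mod 9.
11^176 ≡ 4 (mod 9), so the digital root is 4.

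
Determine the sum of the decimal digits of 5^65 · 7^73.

5^65 · 7^73 = 133415781005863487429404649090887787136156186151417552056748004152102182739980662518064491450786590576171875
Sum of its 108 digits: 473.

473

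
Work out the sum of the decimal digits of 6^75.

6^75 = 22979669527522769358466110762530581047876256816049606885376
Sum of its 59 digits: 288.

288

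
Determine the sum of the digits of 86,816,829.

48

8+6+8+1+6+8+2+9 = 48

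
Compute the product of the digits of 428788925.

4×2×8×7×8×8×9×2×5 = 2580480

2580480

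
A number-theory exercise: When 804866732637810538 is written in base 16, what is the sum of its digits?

118

804866732637810538 in base 16 is B2B76076A67EF6A.
Digit sum: 11+2+11+7+6+0+7+6+10+6+7+14+15+6+10 = 118.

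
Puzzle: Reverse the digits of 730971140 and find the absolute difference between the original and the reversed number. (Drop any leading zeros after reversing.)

689792103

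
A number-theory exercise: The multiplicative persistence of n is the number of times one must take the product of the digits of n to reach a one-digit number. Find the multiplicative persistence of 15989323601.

1

15989323601 → 0 (1 step)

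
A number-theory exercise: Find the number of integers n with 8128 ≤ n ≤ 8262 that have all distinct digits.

The integers in [8128, 8262] that have all distinct digits: 8129, 8130, 8132, 8134, 8135, 8136, …, 8260, 8261.
80 qualify.

80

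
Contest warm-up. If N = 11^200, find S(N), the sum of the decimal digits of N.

11^200 = 18990527646046182421218204639541163405858322400098778481272514561037626461679891407506620665933284558135881805238401044949435868367905913020005911442340062387227375955664576836341689587626164144676307968892001
Sum of its 209 digits: 913.

913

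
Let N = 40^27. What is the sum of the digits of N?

40^27 = 18014398509481984000000000000000000000000000
Sum of its 44 digits: 82.

82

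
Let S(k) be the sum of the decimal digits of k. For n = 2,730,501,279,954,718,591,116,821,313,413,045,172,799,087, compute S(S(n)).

16

First digit sum: 178.
1+7+8 = 16.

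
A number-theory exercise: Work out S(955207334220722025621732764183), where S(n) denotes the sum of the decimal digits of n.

9+5+5+2+0+7+3+3+4+2+2+0+7+2+2+0+2+5+6+2+1+7+3+2+7+6+4+1+8+3 = 110

110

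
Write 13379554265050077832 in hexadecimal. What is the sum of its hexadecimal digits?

142

13379554265050077832 in base 16 is B9ADB9B7555F5A88.
Digit sum: 11+9+10+13+11+9+11+7+5+5+5+15+5+10+8+8 = 142.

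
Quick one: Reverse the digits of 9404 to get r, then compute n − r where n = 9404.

5355

Reverse of 9404 is 4049.
9404 − 4049 = 5355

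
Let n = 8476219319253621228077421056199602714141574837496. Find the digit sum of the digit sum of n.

4

First digit sum: 211.
2+1+1 = 4.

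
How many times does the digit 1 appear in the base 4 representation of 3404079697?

4

3404079697 in base 4 is 3022321202021101.
The digit 1 appears 4 times.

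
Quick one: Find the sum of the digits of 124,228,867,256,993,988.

1+2+4+2+2+8+8+6+7+2+5+6+9+9+3+9+8+8 = 99

99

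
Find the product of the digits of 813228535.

8×1×3×2×2×8×5×3×5 = 57600

57600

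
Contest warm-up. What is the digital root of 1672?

1+6+7+2 = 16
1+6 = 7

7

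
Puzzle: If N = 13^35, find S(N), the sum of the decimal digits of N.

13^35 = 972786042517719014174576083150881262357
Sum of its 39 digits: 169.

169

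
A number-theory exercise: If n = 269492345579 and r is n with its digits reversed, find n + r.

Reverse of 269492345579 is 975543294962.
269492345579 + 975543294962 = 1245035640541

1245035640541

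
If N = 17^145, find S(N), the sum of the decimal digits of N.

827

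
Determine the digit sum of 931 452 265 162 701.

54

9+3+1+4+5+2+2+6+5+1+6+2+7+0+1 = 54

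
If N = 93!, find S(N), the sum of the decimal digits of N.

513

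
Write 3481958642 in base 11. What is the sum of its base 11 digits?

3481958642 in base 11 is 1527525078.
Digit sum: 1+5+2+7+5+2+5+0+7+8 = 42.

42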